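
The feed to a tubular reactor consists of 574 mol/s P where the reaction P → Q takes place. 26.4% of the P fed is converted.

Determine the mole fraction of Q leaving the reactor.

0.264

P reacted = 0.264 × 574 = 151.5 mol/s; ν_P = −1, so ξ = 151.5/1 = 151.5 mol/s.
Outlet amounts (n = n₀ + ν ξ):
  P: 574 − 1(151.5) = 422.5
  Q: 0 + 1(151.5) = 151.5
Total out = 574 mol/s; y_Q = 151.5 / 574 = 0.264.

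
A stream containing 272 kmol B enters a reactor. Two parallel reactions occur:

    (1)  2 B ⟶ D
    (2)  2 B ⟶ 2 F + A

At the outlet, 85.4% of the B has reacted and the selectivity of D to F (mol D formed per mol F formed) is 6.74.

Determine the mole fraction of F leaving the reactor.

Conversion of B: B consumed = 0.854 × 272 = 232.3 kmol = 2ξ₁ + 2ξ₂.
Selectivity: 1ξ₁ / (2ξ₂) = 6.74 → ξ₁ = 13.48 ξ₂.
Substitute: (2·13.48 + 2) ξ₂ = 232.3 → ξ₂ = 8.021 kmol, ξ₁ = 108.1 kmol.
Outlet amounts (n = n₀ + Σ ν·ξ):
  B: 272 − 2(108.1) − 2(8.021) = 39.71
  D: 0 + 1(108.1) = 108.1
  F: 0 + 2(8.021) = 16.04
  A: 0 + 1(8.021) = 8.021
Total out = 171.9 kmol; y_F = 16.04 / 171.9 = 0.09332.

0.0933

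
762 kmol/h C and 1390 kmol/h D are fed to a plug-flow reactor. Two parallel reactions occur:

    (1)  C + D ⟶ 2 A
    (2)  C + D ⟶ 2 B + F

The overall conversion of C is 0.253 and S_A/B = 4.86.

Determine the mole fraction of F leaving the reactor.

0.0151

Conversion of C: C consumed = 0.253 × 762 = 192.8 kmol/h = 1ξ₁ + 1ξ₂.
Selectivity: 2ξ₁ / (2ξ₂) = 4.86 → ξ₁ = 4.86 ξ₂.
Substitute: (1·4.86 + 1) ξ₂ = 192.8 → ξ₂ = 32.9 kmol/h, ξ₁ = 159.9 kmol/h.
Outlet amounts (n = n₀ + Σ ν·ξ):
  C: 762 − 1(159.9) − 1(32.9) = 569.2
  D: 1390 − 1(159.9) − 1(32.9) = 1197
  A: 0 + 2(159.9) = 319.8
  B: 0 + 2(32.9) = 65.8
  F: 0 + 1(32.9) = 32.9
Total out = 2185 kmol/h; y_F = 32.9 / 2185 = 0.01506.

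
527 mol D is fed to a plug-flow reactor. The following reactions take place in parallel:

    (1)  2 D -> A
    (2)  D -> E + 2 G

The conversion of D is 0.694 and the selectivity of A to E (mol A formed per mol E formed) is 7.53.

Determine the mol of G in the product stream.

45.5 mol

Conversion of D: D consumed = 0.694 × 527 = 365.7 mol = 2ξ₁ + 1ξ₂.
Selectivity: 1ξ₁ / (1ξ₂) = 7.53 → ξ₁ = 7.53 ξ₂.
Substitute: (2·7.53 + 1) ξ₂ = 365.7 → ξ₂ = 22.77 mol, ξ₁ = 171.5 mol.
Outlet amounts (n = n₀ + Σ ν·ξ):
  D: 527 − 2(171.5) − 1(22.77) = 161.3
  A: 0 + 1(171.5) = 171.5
  E: 0 + 1(22.77) = 22.77
  G: 0 + 2(22.77) = 45.55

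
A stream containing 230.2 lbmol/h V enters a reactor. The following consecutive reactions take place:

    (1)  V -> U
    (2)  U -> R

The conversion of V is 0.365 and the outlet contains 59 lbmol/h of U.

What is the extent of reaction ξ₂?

ξ₂ = 25 lbmol/h

Conversion of V: V consumed = 1ξ₁ = 0.365 × 230.2 → ξ₁ = 84.02 lbmol/h.
U balance: n_U = 0 + 1ξ₁ − 1ξ₂ = 59 → ξ₂ = (1·84.02 − 59)/1 = 25.02 lbmol/h.
Outlet amounts (n = n₀ + Σ ν·ξ):
  V: 230.2 − 1(84.02) = 146.2
  U: 0 + 1(84.02) − 1(25.02) = 59
  R: 0 + 1(25.02) = 25.02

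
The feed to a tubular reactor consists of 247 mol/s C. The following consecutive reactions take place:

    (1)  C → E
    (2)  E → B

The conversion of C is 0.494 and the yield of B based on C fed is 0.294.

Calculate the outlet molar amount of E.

Conversion of C: C consumed = 1ξ₁ = 0.494 × 247 → ξ₁ = 122 mol/s.
Yield of B: 1ξ₂ / 247 = 0.294 → ξ₂ = 72.62 mol/s.
Outlet amounts (n = n₀ + Σ ν·ξ):
  C: 247 − 1(122) = 125
  E: 0 + 1(122) − 1(72.62) = 49.4
  B: 0 + 1(72.62) = 72.62

49.4 mol/s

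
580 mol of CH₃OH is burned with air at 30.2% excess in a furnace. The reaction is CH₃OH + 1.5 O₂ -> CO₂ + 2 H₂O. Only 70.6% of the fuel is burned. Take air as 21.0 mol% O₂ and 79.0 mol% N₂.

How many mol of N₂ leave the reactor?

Stoichiometric O₂ = 1.5 × 580 = 870 mol; O₂ fed = 870 × 1.302 = 1133 mol.
N₂ fed = 1133 × 79/21 = 4261 mol.
Fuel reacted = 0.706 × 580 → ξ = 409.5 mol.
Outlet (n = n₀ + ν ξ):
  CH₃OH: 580 − 1(409.5) = 170.5
  O₂: 1133 − 1.5(409.5) = 518.5
  N₂: 4261 (inert)
  CO₂: 0 + 1(409.5) = 409.5
  H₂O: 0 + 2(409.5) = 819

4260 mol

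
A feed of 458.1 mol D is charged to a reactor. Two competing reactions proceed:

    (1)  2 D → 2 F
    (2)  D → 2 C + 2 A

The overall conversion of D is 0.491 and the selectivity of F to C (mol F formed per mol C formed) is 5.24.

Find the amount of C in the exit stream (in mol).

Conversion of D: D consumed = 0.491 × 458.1 = 224.9 mol = 2ξ₁ + 1ξ₂.
Selectivity: 2ξ₁ / (2ξ₂) = 5.24 → ξ₁ = 5.24 ξ₂.
Substitute: (2·5.24 + 1) ξ₂ = 224.9 → ξ₂ = 19.59 mol, ξ₁ = 102.7 mol.
Outlet amounts (n = n₀ + Σ ν·ξ):
  D: 458.1 − 2(102.7) − 1(19.59) = 233.2
  F: 0 + 2(102.7) = 205.3
  C: 0 + 2(19.59) = 39.19
  A: 0 + 2(19.59) = 39.19

39.2 mol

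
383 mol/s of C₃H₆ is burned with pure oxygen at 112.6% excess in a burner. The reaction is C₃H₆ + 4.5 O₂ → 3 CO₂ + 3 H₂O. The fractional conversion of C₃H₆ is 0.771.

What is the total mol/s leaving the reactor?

Stoichiometric O₂ = 4.5 × 383 = 1724 mol/s; O₂ fed = 1724 × 2.126 = 3664 mol/s.
Fuel reacted = 0.771 × 383 → ξ = 295.3 mol/s.
Outlet (n = n₀ + ν ξ):
  C₃H₆: 383 − 1(295.3) = 87.71
  O₂: 3664 − 4.5(295.3) = 2335
  CO₂: 0 + 3(295.3) = 885.9
  H₂O: 0 + 3(295.3) = 885.9
Total out = 87.71 + 2335 + 885.9 + 885.9 = 4195 mol/s.

4190 mol/s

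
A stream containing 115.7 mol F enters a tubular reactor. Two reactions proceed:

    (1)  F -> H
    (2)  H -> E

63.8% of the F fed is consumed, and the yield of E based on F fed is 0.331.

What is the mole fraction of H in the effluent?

0.307

Conversion of F: F consumed = 1ξ₁ = 0.638 × 115.7 → ξ₁ = 73.82 mol.
Yield of E: 1ξ₂ / 115.7 = 0.331 → ξ₂ = 38.3 mol.
Outlet amounts (n = n₀ + Σ ν·ξ):
  F: 115.7 − 1(73.82) = 41.88
  H: 0 + 1(73.82) − 1(38.3) = 35.52
  E: 0 + 1(38.3) = 38.3
Total out = 115.7 mol; y_H = 35.52 / 115.7 = 0.307.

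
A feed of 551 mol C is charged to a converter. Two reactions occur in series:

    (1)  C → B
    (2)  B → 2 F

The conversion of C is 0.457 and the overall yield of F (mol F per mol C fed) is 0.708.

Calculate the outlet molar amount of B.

56.8 mol

Conversion of C: C consumed = 1ξ₁ = 0.457 × 551 → ξ₁ = 251.8 mol.
Yield of F: 2ξ₂ / 551 = 0.708 → ξ₂ = 195.1 mol.
Outlet amounts (n = n₀ + Σ ν·ξ):
  C: 551 − 1(251.8) = 299.2
  B: 0 + 1(251.8) − 1(195.1) = 56.75
  F: 0 + 2(195.1) = 390.1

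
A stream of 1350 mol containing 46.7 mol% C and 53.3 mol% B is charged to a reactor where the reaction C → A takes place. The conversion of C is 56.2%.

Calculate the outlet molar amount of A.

354 mol

C reacted = 0.562 × 630.5 = 354.3 mol; ν_C = −1, so ξ = 354.3/1 = 354.3 mol.
Outlet amounts (n = n₀ + ν ξ):
  C: 630.5 − 1(354.3) = 276.1
  A: 0 + 1(354.3) = 354.3
  B: 719.5 (inert)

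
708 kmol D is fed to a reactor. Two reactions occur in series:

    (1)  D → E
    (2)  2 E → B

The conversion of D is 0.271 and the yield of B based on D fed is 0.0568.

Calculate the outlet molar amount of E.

Conversion of D: D consumed = 1ξ₁ = 0.271 × 708 → ξ₁ = 191.9 kmol.
Yield of B: 1ξ₂ / 708 = 0.0568 → ξ₂ = 40.21 kmol.
Outlet amounts (n = n₀ + Σ ν·ξ):
  D: 708 − 1(191.9) = 516.1
  E: 0 + 1(191.9) − 2(40.21) = 111.4
  B: 0 + 1(40.21) = 40.21

111 kmol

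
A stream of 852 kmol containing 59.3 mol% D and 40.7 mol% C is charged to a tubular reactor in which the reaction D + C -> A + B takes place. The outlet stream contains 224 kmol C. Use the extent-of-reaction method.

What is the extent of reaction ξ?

ξ = 123 kmol

For C: n = n₀ − 1ξ → 224 = 346.8 − 1ξ, giving ξ = 122.8 kmol.
Outlet amounts (n = n₀ + ν ξ):
  D: 505.2 − 1(122.8) = 382.5
  C: 346.8 − 1(122.8) = 224
  A: 0 + 1(122.8) = 122.8
  B: 0 + 1(122.8) = 122.8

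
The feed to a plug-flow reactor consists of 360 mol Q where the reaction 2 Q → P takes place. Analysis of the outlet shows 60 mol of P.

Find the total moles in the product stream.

300 mol

For P: n = n₀ + 1ξ → 60 = 0 + 1ξ, giving ξ = 60 mol.
Outlet amounts (n = n₀ + ν ξ):
  Q: 360 − 2(60) = 240
  P: 0 + 1(60) = 60
Total out = 240 + 60 = 300 mol.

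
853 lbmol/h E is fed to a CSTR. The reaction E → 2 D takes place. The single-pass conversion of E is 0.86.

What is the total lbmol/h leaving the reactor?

1590 lbmol/h

E reacted = 0.86 × 853 = 733.6 lbmol/h; ν_E = −1, so ξ = 733.6/1 = 733.6 lbmol/h.
Outlet amounts (n = n₀ + ν ξ):
  E: 853 − 1(733.6) = 119.4
  D: 0 + 2(733.6) = 1467
Total out = 119.4 + 1467 = 1587 lbmol/h.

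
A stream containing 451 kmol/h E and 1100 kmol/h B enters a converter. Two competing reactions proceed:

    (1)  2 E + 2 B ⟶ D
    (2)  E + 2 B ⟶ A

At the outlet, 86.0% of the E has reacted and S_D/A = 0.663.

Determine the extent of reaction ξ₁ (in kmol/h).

ξ₁ = 111 kmol/h

Conversion of E: E consumed = 0.86 × 451 = 387.9 kmol/h = 2ξ₁ + 1ξ₂.
Selectivity: 1ξ₁ / (1ξ₂) = 0.663 → ξ₁ = 0.663 ξ₂.
Substitute: (2·0.663 + 1) ξ₂ = 387.9 → ξ₂ = 166.7 kmol/h, ξ₁ = 110.6 kmol/h.
Outlet amounts (n = n₀ + Σ ν·ξ):
  E: 451 − 2(110.6) − 1(166.7) = 63.14
  B: 1100 − 2(110.6) − 2(166.7) = 545.4
  D: 0 + 1(110.6) = 110.6
  A: 0 + 1(166.7) = 166.7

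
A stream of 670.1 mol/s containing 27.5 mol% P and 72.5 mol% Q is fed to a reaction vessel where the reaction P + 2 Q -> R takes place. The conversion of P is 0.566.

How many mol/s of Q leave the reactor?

P reacted = 0.566 × 184.3 = 104.3 mol/s; ν_P = −1, so ξ = 104.3/1 = 104.3 mol/s.
Outlet amounts (n = n₀ + ν ξ):
  P: 184.3 − 1(104.3) = 79.98
  Q: 485.8 − 2(104.3) = 277.2
  R: 0 + 1(104.3) = 104.3

277 mol/s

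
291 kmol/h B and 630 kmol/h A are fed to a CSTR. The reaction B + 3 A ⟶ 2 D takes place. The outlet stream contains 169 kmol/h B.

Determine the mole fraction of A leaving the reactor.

For B: n = n₀ − 1ξ → 169 = 291 − 1ξ, giving ξ = 122 kmol/h.
Outlet amounts (n = n₀ + ν ξ):
  B: 291 − 1(122) = 169
  A: 630 − 3(122) = 264
  D: 0 + 2(122) = 244
Total out = 677 kmol/h; y_A = 264 / 677 = 0.39.

0.39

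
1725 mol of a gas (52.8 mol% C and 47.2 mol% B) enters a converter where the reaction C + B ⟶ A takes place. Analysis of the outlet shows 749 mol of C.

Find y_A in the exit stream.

For C: n = n₀ − 1ξ → 749 = 910.8 − 1ξ, giving ξ = 161.8 mol.
Outlet amounts (n = n₀ + ν ξ):
  C: 910.8 − 1(161.8) = 749
  B: 814.2 − 1(161.8) = 652.4
  A: 0 + 1(161.8) = 161.8
Total out = 1563 mol; y_A = 161.8 / 1563 = 0.1035.

0.104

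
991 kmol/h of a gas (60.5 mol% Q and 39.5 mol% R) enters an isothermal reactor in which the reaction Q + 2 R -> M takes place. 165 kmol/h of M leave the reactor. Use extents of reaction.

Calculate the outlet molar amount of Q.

435 kmol/h

For M: n = n₀ + 1ξ → 165 = 0 + 1ξ, giving ξ = 165 kmol/h.
Outlet amounts (n = n₀ + ν ξ):
  Q: 599.6 − 1(165) = 434.6
  R: 391.4 − 2(165) = 61.44
  M: 0 + 1(165) = 165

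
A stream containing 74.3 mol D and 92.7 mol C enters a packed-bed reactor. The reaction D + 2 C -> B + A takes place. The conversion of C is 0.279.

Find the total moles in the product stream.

154 mol

C reacted = 0.279 × 92.7 = 25.86 mol; ν_C = −2, so ξ = 25.86/2 = 12.93 mol.
Outlet amounts (n = n₀ + ν ξ):
  D: 74.3 − 1(12.93) = 61.37
  C: 92.7 − 2(12.93) = 66.84
  B: 0 + 1(12.93) = 12.93
  A: 0 + 1(12.93) = 12.93
Total out = 61.37 + 66.84 + 12.93 + 12.93 = 154.1 mol.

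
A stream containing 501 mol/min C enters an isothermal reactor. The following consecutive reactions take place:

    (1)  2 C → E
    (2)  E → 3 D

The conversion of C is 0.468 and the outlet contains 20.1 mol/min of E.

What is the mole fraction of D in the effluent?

Conversion of C: C consumed = 2ξ₁ = 0.468 × 501 → ξ₁ = 117.2 mol/min.
E balance: n_E = 0 + 1ξ₁ − 1ξ₂ = 20.1 → ξ₂ = (1·117.2 − 20.1)/1 = 97.13 mol/min.
Outlet amounts (n = n₀ + Σ ν·ξ):
  C: 501 − 2(117.2) = 266.5
  E: 0 + 1(117.2) − 1(97.13) = 20.1
  D: 0 + 3(97.13) = 291.4
Total out = 578 mol/min; y_D = 291.4 / 578 = 0.5041.

0.504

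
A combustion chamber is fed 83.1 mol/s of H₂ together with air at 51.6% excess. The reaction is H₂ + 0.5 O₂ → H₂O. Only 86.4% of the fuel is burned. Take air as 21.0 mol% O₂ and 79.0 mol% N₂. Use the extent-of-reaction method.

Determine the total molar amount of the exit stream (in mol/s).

Stoichiometric O₂ = 0.5 × 83.1 = 41.55 mol/s; O₂ fed = 41.55 × 1.516 = 62.99 mol/s.
N₂ fed = 62.99 × 79/21 = 237 mol/s.
Fuel reacted = 0.864 × 83.1 → ξ = 71.8 mol/s.
Outlet (n = n₀ + ν ξ):
  H₂: 83.1 − 1(71.8) = 11.3
  O₂: 62.99 − 0.5(71.8) = 27.09
  N₂: 237 (inert)
  H₂O: 0 + 1(71.8) = 71.8
Total out = 11.3 + 27.09 + 237 + 71.8 = 347.2 mol/s.

347 mol/s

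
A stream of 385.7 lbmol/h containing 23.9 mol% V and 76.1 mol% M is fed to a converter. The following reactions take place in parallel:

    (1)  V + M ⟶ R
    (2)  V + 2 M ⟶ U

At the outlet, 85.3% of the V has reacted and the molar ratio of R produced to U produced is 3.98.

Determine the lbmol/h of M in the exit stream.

Conversion of V: V consumed = 0.853 × 92.18 = 78.63 lbmol/h = 1ξ₁ + 1ξ₂.
Selectivity: 1ξ₁ / (1ξ₂) = 3.98 → ξ₁ = 3.98 ξ₂.
Substitute: (1·3.98 + 1) ξ₂ = 78.63 → ξ₂ = 15.79 lbmol/h, ξ₁ = 62.84 lbmol/h.
Outlet amounts (n = n₀ + Σ ν·ξ):
  V: 92.18 − 1(62.84) − 1(15.79) = 13.55
  M: 293.5 − 1(62.84) − 2(15.79) = 199.1
  R: 0 + 1(62.84) = 62.84
  U: 0 + 1(15.79) = 15.79

199 lbmol/h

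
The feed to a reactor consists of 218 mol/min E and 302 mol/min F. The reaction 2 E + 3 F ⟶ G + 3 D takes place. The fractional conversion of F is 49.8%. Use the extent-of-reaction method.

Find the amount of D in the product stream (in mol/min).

F reacted = 0.498 × 302 = 150.4 mol/min; ν_F = −3, so ξ = 150.4/3 = 50.13 mol/min.
Outlet amounts (n = n₀ + ν ξ):
  E: 218 − 2(50.13) = 117.7
  F: 302 − 3(50.13) = 151.6
  G: 0 + 1(50.13) = 50.13
  D: 0 + 3(50.13) = 150.4

150 mol/min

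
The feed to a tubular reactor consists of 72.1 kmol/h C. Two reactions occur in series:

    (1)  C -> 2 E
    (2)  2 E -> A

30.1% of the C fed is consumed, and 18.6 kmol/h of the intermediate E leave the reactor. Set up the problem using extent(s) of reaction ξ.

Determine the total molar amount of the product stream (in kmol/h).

Conversion of C: C consumed = 1ξ₁ = 0.301 × 72.1 → ξ₁ = 21.7 kmol/h.
E balance: n_E = 0 + 2ξ₁ − 2ξ₂ = 18.6 → ξ₂ = (2·21.7 − 18.6)/2 = 12.4 kmol/h.
Outlet amounts (n = n₀ + Σ ν·ξ):
  C: 72.1 − 1(21.7) = 50.4
  E: 0 + 2(21.7) − 2(12.4) = 18.6
  A: 0 + 1(12.4) = 12.4
Total out = 50.4 + 18.6 + 12.4 = 81.4 kmol/h.

81.4 kmol/h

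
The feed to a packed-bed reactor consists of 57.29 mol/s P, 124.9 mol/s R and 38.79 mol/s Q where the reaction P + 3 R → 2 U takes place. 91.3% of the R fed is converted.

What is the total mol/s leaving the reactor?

145 mol/s

R reacted = 0.913 × 124.9 = 114 mol/s; ν_R = −3, so ξ = 114/3 = 38.01 mol/s.
Outlet amounts (n = n₀ + ν ξ):
  P: 57.29 − 1(38.01) = 19.28
  R: 124.9 − 3(38.01) = 10.87
  U: 0 + 2(38.01) = 76.02
  Q: 38.79 (inert)
Total out = 19.28 + 10.87 + 76.02 + 38.79 = 145 mol/s.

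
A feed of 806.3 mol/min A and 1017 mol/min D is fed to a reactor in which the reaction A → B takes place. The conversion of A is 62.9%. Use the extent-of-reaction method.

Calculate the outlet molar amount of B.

A reacted = 0.629 × 806.3 = 507.2 mol/min; ν_A = −1, so ξ = 507.2/1 = 507.2 mol/min.
Outlet amounts (n = n₀ + ν ξ):
  A: 806.3 − 1(507.2) = 299.1
  B: 0 + 1(507.2) = 507.2
  D: 1017 (inert)

507 mol/min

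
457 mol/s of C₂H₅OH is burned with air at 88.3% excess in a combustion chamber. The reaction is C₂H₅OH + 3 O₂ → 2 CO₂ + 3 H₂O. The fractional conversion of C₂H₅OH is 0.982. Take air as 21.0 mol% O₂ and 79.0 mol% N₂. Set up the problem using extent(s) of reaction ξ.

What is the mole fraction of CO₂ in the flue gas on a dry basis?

0.0757

Stoichiometric O₂ = 3 × 457 = 1371 mol/s; O₂ fed = 1371 × 1.883 = 2582 mol/s.
N₂ fed = 2582 × 79/21 = 9712 mol/s.
Fuel reacted = 0.982 × 457 → ξ = 448.8 mol/s.
Outlet (n = n₀ + ν ξ):
  C₂H₅OH: 457 − 1(448.8) = 8.226
  O₂: 2582 − 3(448.8) = 1235
  N₂: 9712 (inert)
  CO₂: 0 + 2(448.8) = 897.5
  H₂O: 0 + 3(448.8) = 1346
Dry total = 11850 mol/s; y_CO₂ (dry) = 897.5 / 11850 = 0.07572.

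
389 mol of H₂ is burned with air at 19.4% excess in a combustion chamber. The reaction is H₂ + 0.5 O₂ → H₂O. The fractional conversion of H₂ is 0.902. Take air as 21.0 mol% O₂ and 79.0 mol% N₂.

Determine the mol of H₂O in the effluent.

351 mol

Stoichiometric O₂ = 0.5 × 389 = 194.5 mol; O₂ fed = 194.5 × 1.194 = 232.2 mol.
N₂ fed = 232.2 × 79/21 = 873.6 mol.
Fuel reacted = 0.902 × 389 → ξ = 350.9 mol.
Outlet (n = n₀ + ν ξ):
  H₂: 389 − 1(350.9) = 38.12
  O₂: 232.2 − 0.5(350.9) = 56.79
  N₂: 873.6 (inert)
  H₂O: 0 + 1(350.9) = 350.9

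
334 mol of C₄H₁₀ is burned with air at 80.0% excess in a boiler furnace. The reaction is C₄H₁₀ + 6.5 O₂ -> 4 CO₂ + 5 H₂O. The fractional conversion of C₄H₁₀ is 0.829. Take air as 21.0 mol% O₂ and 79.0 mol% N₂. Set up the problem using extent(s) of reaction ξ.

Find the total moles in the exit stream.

19400 mol

Stoichiometric O₂ = 6.5 × 334 = 2171 mol; O₂ fed = 2171 × 1.800 = 3908 mol.
N₂ fed = 3908 × 79/21 = 14700 mol.
Fuel reacted = 0.829 × 334 → ξ = 276.9 mol.
Outlet (n = n₀ + ν ξ):
  C₄H₁₀: 334 − 1(276.9) = 57.11
  O₂: 3908 − 6.5(276.9) = 2108
  N₂: 14700 (inert)
  CO₂: 0 + 4(276.9) = 1108
  H₂O: 0 + 5(276.9) = 1384
Total out = 57.11 + 2108 + 14700 + 1108 + 1384 = 19360 mol.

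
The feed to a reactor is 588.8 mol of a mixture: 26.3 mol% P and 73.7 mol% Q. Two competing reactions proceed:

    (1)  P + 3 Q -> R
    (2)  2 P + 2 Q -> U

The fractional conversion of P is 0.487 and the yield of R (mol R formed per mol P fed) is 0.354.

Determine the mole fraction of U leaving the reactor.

0.0262

Yield of R: 1ξ₁ / 154.9 = 0.354 → ξ₁ = 54.82 mol.
Conversion of P: 1ξ₁ + 2ξ₂ = 0.487 × 154.9 = 75.41 → ξ₂ = 10.3 mol.
Outlet amounts (n = n₀ + Σ ν·ξ):
  P: 154.9 − 1(54.82) − 2(10.3) = 79.44
  Q: 433.9 − 3(54.82) − 2(10.3) = 248.9
  R: 0 + 1(54.82) = 54.82
  U: 0 + 1(10.3) = 10.3
Total out = 393.5 mol; y_U = 10.3 / 393.5 = 0.02617.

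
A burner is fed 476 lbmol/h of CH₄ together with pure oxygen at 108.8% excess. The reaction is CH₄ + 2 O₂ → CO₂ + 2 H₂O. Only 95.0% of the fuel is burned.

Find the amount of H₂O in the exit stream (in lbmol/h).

Stoichiometric O₂ = 2 × 476 = 952 lbmol/h; O₂ fed = 952 × 2.088 = 1988 lbmol/h.
Fuel reacted = 0.95 × 476 → ξ = 452.2 lbmol/h.
Outlet (n = n₀ + ν ξ):
  CH₄: 476 − 1(452.2) = 23.8
  O₂: 1988 − 2(452.2) = 1083
  CO₂: 0 + 1(452.2) = 452.2
  H₂O: 0 + 2(452.2) = 904.4

904 lbmol/h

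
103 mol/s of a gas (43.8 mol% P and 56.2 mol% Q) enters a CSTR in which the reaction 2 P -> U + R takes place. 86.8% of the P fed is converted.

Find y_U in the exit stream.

P reacted = 0.868 × 45.11 = 39.16 mol/s; ν_P = −2, so ξ = 39.16/2 = 19.58 mol/s.
Outlet amounts (n = n₀ + ν ξ):
  P: 45.11 − 2(19.58) = 5.955
  U: 0 + 1(19.58) = 19.58
  R: 0 + 1(19.58) = 19.58
  Q: 57.89 (inert)
Total out = 103 mol/s; y_U = 19.58 / 103 = 0.1901.

0.19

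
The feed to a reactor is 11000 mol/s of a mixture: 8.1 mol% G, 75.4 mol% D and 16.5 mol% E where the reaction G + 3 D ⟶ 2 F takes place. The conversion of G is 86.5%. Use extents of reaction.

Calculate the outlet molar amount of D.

G reacted = 0.865 × 891 = 770.7 mol/s; ν_G = −1, so ξ = 770.7/1 = 770.7 mol/s.
Outlet amounts (n = n₀ + ν ξ):
  G: 891 − 1(770.7) = 120.3
  D: 8294 − 3(770.7) = 5982
  F: 0 + 2(770.7) = 1541
  E: 1815 (inert)

5980 mol/s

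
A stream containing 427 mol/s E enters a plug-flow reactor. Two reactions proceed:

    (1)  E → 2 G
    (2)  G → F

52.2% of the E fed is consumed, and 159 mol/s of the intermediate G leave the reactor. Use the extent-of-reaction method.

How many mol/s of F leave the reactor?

Conversion of E: E consumed = 1ξ₁ = 0.522 × 427 → ξ₁ = 222.9 mol/s.
G balance: n_G = 0 + 2ξ₁ − 1ξ₂ = 159 → ξ₂ = (2·222.9 − 159)/1 = 286.8 mol/s.
Outlet amounts (n = n₀ + Σ ν·ξ):
  E: 427 − 1(222.9) = 204.1
  G: 0 + 2(222.9) − 1(286.8) = 159
  F: 0 + 1(286.8) = 286.8

287 mol/s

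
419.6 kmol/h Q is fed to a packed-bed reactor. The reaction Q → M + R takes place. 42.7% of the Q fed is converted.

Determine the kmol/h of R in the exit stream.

179 kmol/h

Q reacted = 0.427 × 419.6 = 179.2 kmol/h; ν_Q = −1, so ξ = 179.2/1 = 179.2 kmol/h.
Outlet amounts (n = n₀ + ν ξ):
  Q: 419.6 − 1(179.2) = 240.4
  M: 0 + 1(179.2) = 179.2
  R: 0 + 1(179.2) = 179.2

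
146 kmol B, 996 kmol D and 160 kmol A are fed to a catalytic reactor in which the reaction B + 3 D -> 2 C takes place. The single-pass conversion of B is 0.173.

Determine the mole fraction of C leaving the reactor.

B reacted = 0.173 × 146 = 25.26 kmol; ν_B = −1, so ξ = 25.26/1 = 25.26 kmol.
Outlet amounts (n = n₀ + ν ξ):
  B: 146 − 1(25.26) = 120.7
  D: 996 − 3(25.26) = 920.2
  C: 0 + 2(25.26) = 50.52
  A: 160 (inert)
Total out = 1251 kmol; y_C = 50.52 / 1251 = 0.04036.

0.0404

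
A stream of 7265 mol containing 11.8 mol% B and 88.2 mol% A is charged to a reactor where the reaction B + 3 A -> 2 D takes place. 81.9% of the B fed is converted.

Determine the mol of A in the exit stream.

B reacted = 0.819 × 857.3 = 702.1 mol; ν_B = −1, so ξ = 702.1/1 = 702.1 mol.
Outlet amounts (n = n₀ + ν ξ):
  B: 857.3 − 1(702.1) = 155.2
  A: 6408 − 3(702.1) = 4301
  D: 0 + 2(702.1) = 1404

4300 mol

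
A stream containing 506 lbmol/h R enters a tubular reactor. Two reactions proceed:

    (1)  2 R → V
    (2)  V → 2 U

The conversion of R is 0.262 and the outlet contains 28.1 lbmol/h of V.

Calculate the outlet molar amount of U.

Conversion of R: R consumed = 2ξ₁ = 0.262 × 506 → ξ₁ = 66.29 lbmol/h.
V balance: n_V = 0 + 1ξ₁ − 1ξ₂ = 28.1 → ξ₂ = (1·66.29 − 28.1)/1 = 38.19 lbmol/h.
Outlet amounts (n = n₀ + Σ ν·ξ):
  R: 506 − 2(66.29) = 373.4
  V: 0 + 1(66.29) − 1(38.19) = 28.1
  U: 0 + 2(38.19) = 76.37

76.4 lbmol/h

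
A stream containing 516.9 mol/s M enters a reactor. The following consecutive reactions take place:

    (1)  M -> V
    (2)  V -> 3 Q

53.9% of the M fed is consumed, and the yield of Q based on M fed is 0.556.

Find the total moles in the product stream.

708 mol/s

Conversion of M: M consumed = 1ξ₁ = 0.539 × 516.9 → ξ₁ = 278.6 mol/s.
Yield of Q: 3ξ₂ / 516.9 = 0.556 → ξ₂ = 95.8 mol/s.
Outlet amounts (n = n₀ + Σ ν·ξ):
  M: 516.9 − 1(278.6) = 238.3
  V: 0 + 1(278.6) − 1(95.8) = 182.8
  Q: 0 + 3(95.8) = 287.4
Total out = 238.3 + 182.8 + 287.4 = 708.5 mol/s.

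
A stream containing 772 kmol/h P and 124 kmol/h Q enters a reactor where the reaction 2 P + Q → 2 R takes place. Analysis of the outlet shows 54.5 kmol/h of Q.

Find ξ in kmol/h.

ξ = 69.5 kmol/h

For Q: n = n₀ − 1ξ → 54.5 = 124 − 1ξ, giving ξ = 69.5 kmol/h.
Outlet amounts (n = n₀ + ν ξ):
  P: 772 − 2(69.5) = 633
  Q: 124 − 1(69.5) = 54.5
  R: 0 + 2(69.5) = 139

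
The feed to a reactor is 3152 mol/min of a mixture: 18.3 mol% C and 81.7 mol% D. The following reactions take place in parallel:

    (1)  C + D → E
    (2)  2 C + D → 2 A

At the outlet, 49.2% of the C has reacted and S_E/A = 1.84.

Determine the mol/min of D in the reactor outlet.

2340 mol/min

Conversion of C: C consumed = 0.492 × 576.8 = 283.8 mol/min = 1ξ₁ + 2ξ₂.
Selectivity: 1ξ₁ / (2ξ₂) = 1.84 → ξ₁ = 3.68 ξ₂.
Substitute: (1·3.68 + 2) ξ₂ = 283.8 → ξ₂ = 49.96 mol/min, ξ₁ = 183.9 mol/min.
Outlet amounts (n = n₀ + Σ ν·ξ):
  C: 576.8 − 1(183.9) − 2(49.96) = 293
  D: 2575 − 1(183.9) − 1(49.96) = 2341
  E: 0 + 1(183.9) = 183.9
  A: 0 + 2(49.96) = 99.93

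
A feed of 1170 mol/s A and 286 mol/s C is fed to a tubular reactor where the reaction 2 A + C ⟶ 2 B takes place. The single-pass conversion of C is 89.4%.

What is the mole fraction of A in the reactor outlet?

0.549

C reacted = 0.894 × 286 = 255.7 mol/s; ν_C = −1, so ξ = 255.7/1 = 255.7 mol/s.
Outlet amounts (n = n₀ + ν ξ):
  A: 1170 − 2(255.7) = 658.6
  C: 286 − 1(255.7) = 30.32
  B: 0 + 2(255.7) = 511.4
Total out = 1200 mol/s; y_A = 658.6 / 1200 = 0.5487.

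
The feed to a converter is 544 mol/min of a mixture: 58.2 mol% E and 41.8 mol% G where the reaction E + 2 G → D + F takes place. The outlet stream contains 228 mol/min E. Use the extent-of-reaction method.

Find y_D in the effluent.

For E: n = n₀ − 1ξ → 228 = 316.6 − 1ξ, giving ξ = 88.61 mol/min.
Outlet amounts (n = n₀ + ν ξ):
  E: 316.6 − 1(88.61) = 228
  G: 227.4 − 2(88.61) = 50.18
  D: 0 + 1(88.61) = 88.61
  F: 0 + 1(88.61) = 88.61
Total out = 455.4 mol/min; y_D = 88.61 / 455.4 = 0.1946.

0.195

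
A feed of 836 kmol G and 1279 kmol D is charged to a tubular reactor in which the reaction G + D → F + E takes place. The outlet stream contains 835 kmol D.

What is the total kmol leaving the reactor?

For D: n = n₀ − 1ξ → 835 = 1279 − 1ξ, giving ξ = 444 kmol.
Outlet amounts (n = n₀ + ν ξ):
  G: 836 − 1(444) = 392
  D: 1279 − 1(444) = 835
  F: 0 + 1(444) = 444
  E: 0 + 1(444) = 444
Total out = 392 + 835 + 444 + 444 = 2115 kmol.

2120 kmol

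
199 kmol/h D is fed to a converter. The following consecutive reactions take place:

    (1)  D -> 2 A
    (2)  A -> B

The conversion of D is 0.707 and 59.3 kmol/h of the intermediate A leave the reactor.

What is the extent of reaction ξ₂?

Conversion of D: D consumed = 1ξ₁ = 0.707 × 199 → ξ₁ = 140.7 kmol/h.
A balance: n_A = 0 + 2ξ₁ − 1ξ₂ = 59.3 → ξ₂ = (2·140.7 − 59.3)/1 = 222.1 kmol/h.
Outlet amounts (n = n₀ + Σ ν·ξ):
  D: 199 − 1(140.7) = 58.31
  A: 0 + 2(140.7) − 1(222.1) = 59.3
  B: 0 + 1(222.1) = 222.1

ξ₂ = 222 kmol/h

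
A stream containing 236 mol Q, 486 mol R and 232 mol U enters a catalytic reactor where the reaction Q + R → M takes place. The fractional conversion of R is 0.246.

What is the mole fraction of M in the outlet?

0.143

R reacted = 0.246 × 486 = 119.6 mol; ν_R = −1, so ξ = 119.6/1 = 119.6 mol.
Outlet amounts (n = n₀ + ν ξ):
  Q: 236 − 1(119.6) = 116.4
  R: 486 − 1(119.6) = 366.4
  M: 0 + 1(119.6) = 119.6
  U: 232 (inert)
Total out = 834.4 mol; y_M = 119.6 / 834.4 = 0.1433.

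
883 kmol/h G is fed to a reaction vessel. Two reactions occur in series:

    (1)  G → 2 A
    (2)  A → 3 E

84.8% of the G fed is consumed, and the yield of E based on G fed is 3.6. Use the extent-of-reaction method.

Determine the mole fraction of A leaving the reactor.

0.117

Conversion of G: G consumed = 1ξ₁ = 0.848 × 883 → ξ₁ = 748.8 kmol/h.
Yield of E: 3ξ₂ / 883 = 3.6 → ξ₂ = 1060 kmol/h.
Outlet amounts (n = n₀ + Σ ν·ξ):
  G: 883 − 1(748.8) = 134.2
  A: 0 + 2(748.8) − 1(1060) = 438
  E: 0 + 3(1060) = 3179
Total out = 3751 kmol/h; y_A = 438 / 3751 = 0.1168.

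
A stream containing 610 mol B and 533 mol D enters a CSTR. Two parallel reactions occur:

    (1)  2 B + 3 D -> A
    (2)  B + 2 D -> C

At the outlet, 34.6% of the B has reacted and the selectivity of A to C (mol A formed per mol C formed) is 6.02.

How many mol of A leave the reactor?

Conversion of B: B consumed = 0.346 × 610 = 211.1 mol = 2ξ₁ + 1ξ₂.
Selectivity: 1ξ₁ / (1ξ₂) = 6.02 → ξ₁ = 6.02 ξ₂.
Substitute: (2·6.02 + 1) ξ₂ = 211.1 → ξ₂ = 16.19 mol, ξ₁ = 97.44 mol.
Outlet amounts (n = n₀ + Σ ν·ξ):
  B: 610 − 2(97.44) − 1(16.19) = 398.9
  D: 533 − 3(97.44) − 2(16.19) = 208.3
  A: 0 + 1(97.44) = 97.44
  C: 0 + 1(16.19) = 16.19

97.4 mol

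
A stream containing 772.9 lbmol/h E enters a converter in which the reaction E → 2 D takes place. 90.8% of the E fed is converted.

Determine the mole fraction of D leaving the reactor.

0.952

E reacted = 0.908 × 772.9 = 701.8 lbmol/h; ν_E = −1, so ξ = 701.8/1 = 701.8 lbmol/h.
Outlet amounts (n = n₀ + ν ξ):
  E: 772.9 − 1(701.8) = 71.11
  D: 0 + 2(701.8) = 1404
Total out = 1475 lbmol/h; y_D = 1404 / 1475 = 0.9518.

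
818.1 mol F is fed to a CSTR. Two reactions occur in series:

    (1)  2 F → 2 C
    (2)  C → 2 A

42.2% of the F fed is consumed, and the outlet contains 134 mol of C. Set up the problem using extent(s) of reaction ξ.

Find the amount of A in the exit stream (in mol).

422 mol

Conversion of F: F consumed = 2ξ₁ = 0.422 × 818.1 → ξ₁ = 172.6 mol.
C balance: n_C = 0 + 2ξ₁ − 1ξ₂ = 134 → ξ₂ = (2·172.6 − 134)/1 = 211.2 mol.
Outlet amounts (n = n₀ + Σ ν·ξ):
  F: 818.1 − 2(172.6) = 472.9
  C: 0 + 2(172.6) − 1(211.2) = 134
  A: 0 + 2(211.2) = 422.5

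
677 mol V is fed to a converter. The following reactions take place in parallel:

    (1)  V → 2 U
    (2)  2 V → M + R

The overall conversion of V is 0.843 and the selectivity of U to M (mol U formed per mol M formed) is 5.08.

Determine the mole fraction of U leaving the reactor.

Conversion of V: V consumed = 0.843 × 677 = 570.7 mol = 1ξ₁ + 2ξ₂.
Selectivity: 2ξ₁ / (1ξ₂) = 5.08 → ξ₁ = 2.54 ξ₂.
Substitute: (1·2.54 + 2) ξ₂ = 570.7 → ξ₂ = 125.7 mol, ξ₁ = 319.3 mol.
Outlet amounts (n = n₀ + Σ ν·ξ):
  V: 677 − 1(319.3) − 2(125.7) = 106.3
  U: 0 + 2(319.3) = 638.6
  M: 0 + 1(125.7) = 125.7
  R: 0 + 1(125.7) = 125.7
Total out = 996.3 mol; y_U = 638.6 / 996.3 = 0.641.

0.641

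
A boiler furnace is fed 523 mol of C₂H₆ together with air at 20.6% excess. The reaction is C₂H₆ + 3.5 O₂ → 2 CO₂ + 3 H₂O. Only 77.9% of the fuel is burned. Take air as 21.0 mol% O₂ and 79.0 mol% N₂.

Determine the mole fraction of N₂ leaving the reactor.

Stoichiometric O₂ = 3.5 × 523 = 1830 mol; O₂ fed = 1830 × 1.206 = 2208 mol.
N₂ fed = 2208 × 79/21 = 8305 mol.
Fuel reacted = 0.779 × 523 → ξ = 407.4 mol.
Outlet (n = n₀ + ν ξ):
  C₂H₆: 523 − 1(407.4) = 115.6
  O₂: 2208 − 3.5(407.4) = 781.6
  N₂: 8305 (inert)
  CO₂: 0 + 2(407.4) = 814.8
  H₂O: 0 + 3(407.4) = 1222
Total out = 11240 mol; y_N₂ = 8305 / 11240 = 0.7389.

0.739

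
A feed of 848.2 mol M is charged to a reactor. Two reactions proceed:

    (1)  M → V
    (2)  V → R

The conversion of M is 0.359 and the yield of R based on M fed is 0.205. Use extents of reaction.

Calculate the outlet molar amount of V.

131 mol

Conversion of M: M consumed = 1ξ₁ = 0.359 × 848.2 → ξ₁ = 304.5 mol.
Yield of R: 1ξ₂ / 848.2 = 0.205 → ξ₂ = 173.9 mol.
Outlet amounts (n = n₀ + Σ ν·ξ):
  M: 848.2 − 1(304.5) = 543.7
  V: 0 + 1(304.5) − 1(173.9) = 130.6
  R: 0 + 1(173.9) = 173.9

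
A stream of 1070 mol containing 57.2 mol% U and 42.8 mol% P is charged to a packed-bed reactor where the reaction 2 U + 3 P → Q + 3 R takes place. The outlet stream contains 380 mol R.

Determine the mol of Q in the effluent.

For R: n = n₀ + 3ξ → 380 = 0 + 3ξ, giving ξ = 126.7 mol.
Outlet amounts (n = n₀ + ν ξ):
  U: 612 − 2(126.7) = 358.7
  P: 458 − 3(126.7) = 77.96
  Q: 0 + 1(126.7) = 126.7
  R: 0 + 3(126.7) = 380

127 mol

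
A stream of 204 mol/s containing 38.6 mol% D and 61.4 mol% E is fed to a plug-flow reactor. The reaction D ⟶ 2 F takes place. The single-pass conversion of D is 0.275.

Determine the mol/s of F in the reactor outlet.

D reacted = 0.275 × 78.74 = 21.65 mol/s; ν_D = −1, so ξ = 21.65/1 = 21.65 mol/s.
Outlet amounts (n = n₀ + ν ξ):
  D: 78.74 − 1(21.65) = 57.09
  F: 0 + 2(21.65) = 43.31
  E: 125.3 (inert)

43.3 mol/s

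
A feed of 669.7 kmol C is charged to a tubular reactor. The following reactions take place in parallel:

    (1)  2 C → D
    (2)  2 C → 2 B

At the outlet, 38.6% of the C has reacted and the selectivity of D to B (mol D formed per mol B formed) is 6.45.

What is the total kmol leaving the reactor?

550 kmol

Conversion of C: C consumed = 0.386 × 669.7 = 258.5 kmol = 2ξ₁ + 2ξ₂.
Selectivity: 1ξ₁ / (2ξ₂) = 6.45 → ξ₁ = 12.9 ξ₂.
Substitute: (2·12.9 + 2) ξ₂ = 258.5 → ξ₂ = 9.299 kmol, ξ₁ = 120 kmol.
Outlet amounts (n = n₀ + Σ ν·ξ):
  C: 669.7 − 2(120) − 2(9.299) = 411.2
  D: 0 + 1(120) = 120
  B: 0 + 2(9.299) = 18.6
Total out = 411.2 + 120 + 18.6 = 549.7 kmol.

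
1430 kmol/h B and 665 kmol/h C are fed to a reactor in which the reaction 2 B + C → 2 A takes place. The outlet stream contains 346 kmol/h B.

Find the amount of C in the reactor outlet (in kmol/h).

123 kmol/h

For B: n = n₀ − 2ξ → 346 = 1430 − 2ξ, giving ξ = 542 kmol/h.
Outlet amounts (n = n₀ + ν ξ):
  B: 1430 − 2(542) = 346
  C: 665 − 1(542) = 123
  A: 0 + 2(542) = 1084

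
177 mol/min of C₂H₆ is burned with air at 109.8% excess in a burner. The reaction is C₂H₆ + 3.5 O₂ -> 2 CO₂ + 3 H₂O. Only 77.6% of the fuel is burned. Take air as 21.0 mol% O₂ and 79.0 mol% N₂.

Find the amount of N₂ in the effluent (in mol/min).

Stoichiometric O₂ = 3.5 × 177 = 619.5 mol/min; O₂ fed = 619.5 × 2.098 = 1300 mol/min.
N₂ fed = 1300 × 79/21 = 4889 mol/min.
Fuel reacted = 0.776 × 177 → ξ = 137.4 mol/min.
Outlet (n = n₀ + ν ξ):
  C₂H₆: 177 − 1(137.4) = 39.65
  O₂: 1300 − 3.5(137.4) = 819
  N₂: 4889 (inert)
  CO₂: 0 + 2(137.4) = 274.7
  H₂O: 0 + 3(137.4) = 412.1

4890 mol/min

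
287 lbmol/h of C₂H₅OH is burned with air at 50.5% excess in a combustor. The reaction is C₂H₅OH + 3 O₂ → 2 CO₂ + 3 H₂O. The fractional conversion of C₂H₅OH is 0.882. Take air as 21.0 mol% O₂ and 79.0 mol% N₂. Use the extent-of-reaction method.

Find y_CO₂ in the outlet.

Stoichiometric O₂ = 3 × 287 = 861 lbmol/h; O₂ fed = 861 × 1.505 = 1296 lbmol/h.
N₂ fed = 1296 × 79/21 = 4875 lbmol/h.
Fuel reacted = 0.882 × 287 → ξ = 253.1 lbmol/h.
Outlet (n = n₀ + ν ξ):
  C₂H₅OH: 287 − 1(253.1) = 33.87
  O₂: 1296 − 3(253.1) = 536.4
  N₂: 4875 (inert)
  CO₂: 0 + 2(253.1) = 506.3
  H₂O: 0 + 3(253.1) = 759.4
Total out = 6711 lbmol/h; y_CO₂ = 506.3 / 6711 = 0.07544.

0.0754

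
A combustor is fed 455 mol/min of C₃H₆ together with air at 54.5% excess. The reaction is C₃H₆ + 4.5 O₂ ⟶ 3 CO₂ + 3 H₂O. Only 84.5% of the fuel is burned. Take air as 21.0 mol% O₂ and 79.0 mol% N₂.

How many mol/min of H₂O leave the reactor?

1150 mol/min

Stoichiometric O₂ = 4.5 × 455 = 2048 mol/min; O₂ fed = 2048 × 1.545 = 3163 mol/min.
N₂ fed = 3163 × 79/21 = 11900 mol/min.
Fuel reacted = 0.845 × 455 → ξ = 384.5 mol/min.
Outlet (n = n₀ + ν ξ):
  C₃H₆: 455 − 1(384.5) = 70.53
  O₂: 3163 − 4.5(384.5) = 1433
  N₂: 11900 (inert)
  CO₂: 0 + 3(384.5) = 1153
  H₂O: 0 + 3(384.5) = 1153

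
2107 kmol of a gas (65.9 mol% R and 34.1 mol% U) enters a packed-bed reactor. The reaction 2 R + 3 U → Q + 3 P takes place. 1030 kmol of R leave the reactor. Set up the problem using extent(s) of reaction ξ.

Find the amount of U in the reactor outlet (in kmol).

181 kmol

For R: n = n₀ − 2ξ → 1030 = 1389 − 2ξ, giving ξ = 179.3 kmol.
Outlet amounts (n = n₀ + ν ξ):
  R: 1389 − 2(179.3) = 1030
  U: 718.5 − 3(179.3) = 180.7
  Q: 0 + 1(179.3) = 179.3
  P: 0 + 3(179.3) = 537.8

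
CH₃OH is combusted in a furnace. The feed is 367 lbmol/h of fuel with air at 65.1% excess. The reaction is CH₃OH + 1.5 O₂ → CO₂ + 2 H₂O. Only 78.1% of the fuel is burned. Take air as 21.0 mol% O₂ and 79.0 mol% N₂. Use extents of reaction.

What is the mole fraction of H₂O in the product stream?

Stoichiometric O₂ = 1.5 × 367 = 550.5 lbmol/h; O₂ fed = 550.5 × 1.651 = 908.9 lbmol/h.
N₂ fed = 908.9 × 79/21 = 3419 lbmol/h.
Fuel reacted = 0.781 × 367 → ξ = 286.6 lbmol/h.
Outlet (n = n₀ + ν ξ):
  CH₃OH: 367 − 1(286.6) = 80.37
  O₂: 908.9 − 1.5(286.6) = 478.9
  N₂: 3419 (inert)
  CO₂: 0 + 1(286.6) = 286.6
  H₂O: 0 + 2(286.6) = 573.3
Total out = 4838 lbmol/h; y_H₂O = 573.3 / 4838 = 0.1185.

0.118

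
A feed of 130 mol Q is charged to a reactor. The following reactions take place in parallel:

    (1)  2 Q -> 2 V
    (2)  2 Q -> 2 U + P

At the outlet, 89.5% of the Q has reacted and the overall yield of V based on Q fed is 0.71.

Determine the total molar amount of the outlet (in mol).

142 mol

Yield of V: 2ξ₁ / 130 = 0.71 → ξ₁ = 46.15 mol.
Conversion of Q: 2ξ₁ + 2ξ₂ = 0.895 × 130 = 116.4 → ξ₂ = 12.03 mol.
Outlet amounts (n = n₀ + Σ ν·ξ):
  Q: 130 − 2(46.15) − 2(12.03) = 13.65
  V: 0 + 2(46.15) = 92.3
  U: 0 + 2(12.03) = 24.05
  P: 0 + 1(12.03) = 12.03
Total out = 13.65 + 92.3 + 24.05 + 12.03 = 142 mol.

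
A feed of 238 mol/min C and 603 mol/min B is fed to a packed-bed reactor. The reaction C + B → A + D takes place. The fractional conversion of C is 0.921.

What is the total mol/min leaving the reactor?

841 mol/min

C reacted = 0.921 × 238 = 219.2 mol/min; ν_C = −1, so ξ = 219.2/1 = 219.2 mol/min.
Outlet amounts (n = n₀ + ν ξ):
  C: 238 − 1(219.2) = 18.8
  B: 603 − 1(219.2) = 383.8
  A: 0 + 1(219.2) = 219.2
  D: 0 + 1(219.2) = 219.2
Total out = 18.8 + 383.8 + 219.2 + 219.2 = 841 mol/min.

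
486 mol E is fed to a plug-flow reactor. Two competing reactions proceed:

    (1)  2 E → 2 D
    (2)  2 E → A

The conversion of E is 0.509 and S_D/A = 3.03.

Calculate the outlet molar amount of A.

49.2 mol

Conversion of E: E consumed = 0.509 × 486 = 247.4 mol = 2ξ₁ + 2ξ₂.
Selectivity: 2ξ₁ / (1ξ₂) = 3.03 → ξ₁ = 1.515 ξ₂.
Substitute: (2·1.515 + 2) ξ₂ = 247.4 → ξ₂ = 49.18 mol, ξ₁ = 74.51 mol.
Outlet amounts (n = n₀ + Σ ν·ξ):
  E: 486 − 2(74.51) − 2(49.18) = 238.6
  D: 0 + 2(74.51) = 149
  A: 0 + 1(49.18) = 49.18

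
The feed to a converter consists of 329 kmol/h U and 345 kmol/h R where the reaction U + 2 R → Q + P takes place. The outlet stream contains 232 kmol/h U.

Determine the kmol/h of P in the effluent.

97 kmol/h

For U: n = n₀ − 1ξ → 232 = 329 − 1ξ, giving ξ = 97 kmol/h.
Outlet amounts (n = n₀ + ν ξ):
  U: 329 − 1(97) = 232
  R: 345 − 2(97) = 151
  Q: 0 + 1(97) = 97
  P: 0 + 1(97) = 97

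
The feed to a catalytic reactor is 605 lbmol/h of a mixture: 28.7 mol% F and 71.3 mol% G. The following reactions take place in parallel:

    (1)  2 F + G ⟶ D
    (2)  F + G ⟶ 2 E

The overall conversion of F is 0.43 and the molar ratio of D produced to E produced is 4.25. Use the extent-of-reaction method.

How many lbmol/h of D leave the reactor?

Conversion of F: F consumed = 0.43 × 173.6 = 74.66 lbmol/h = 2ξ₁ + 1ξ₂.
Selectivity: 1ξ₁ / (2ξ₂) = 4.25 → ξ₁ = 8.5 ξ₂.
Substitute: (2·8.5 + 1) ξ₂ = 74.66 → ξ₂ = 4.148 lbmol/h, ξ₁ = 35.26 lbmol/h.
Outlet amounts (n = n₀ + Σ ν·ξ):
  F: 173.6 − 2(35.26) − 1(4.148) = 98.97
  G: 431.4 − 1(35.26) − 1(4.148) = 392
  D: 0 + 1(35.26) = 35.26
  E: 0 + 2(4.148) = 8.296

35.3 lbmol/h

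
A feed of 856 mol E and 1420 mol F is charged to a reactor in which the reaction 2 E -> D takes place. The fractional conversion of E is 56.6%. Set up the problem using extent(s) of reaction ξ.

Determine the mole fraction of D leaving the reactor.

0.119

E reacted = 0.566 × 856 = 484.5 mol; ν_E = −2, so ξ = 484.5/2 = 242.2 mol.
Outlet amounts (n = n₀ + ν ξ):
  E: 856 − 2(242.2) = 371.5
  D: 0 + 1(242.2) = 242.2
  F: 1420 (inert)
Total out = 2034 mol; y_D = 242.2 / 2034 = 0.1191.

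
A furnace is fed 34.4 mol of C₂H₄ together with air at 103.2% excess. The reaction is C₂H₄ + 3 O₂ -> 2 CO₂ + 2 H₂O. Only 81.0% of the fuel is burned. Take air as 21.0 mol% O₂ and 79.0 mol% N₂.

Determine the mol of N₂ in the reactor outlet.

789 mol

Stoichiometric O₂ = 3 × 34.4 = 103.2 mol; O₂ fed = 103.2 × 2.032 = 209.7 mol.
N₂ fed = 209.7 × 79/21 = 788.9 mol.
Fuel reacted = 0.81 × 34.4 → ξ = 27.86 mol.
Outlet (n = n₀ + ν ξ):
  C₂H₄: 34.4 − 1(27.86) = 6.536
  O₂: 209.7 − 3(27.86) = 126.1
  N₂: 788.9 (inert)
  CO₂: 0 + 2(27.86) = 55.73
  H₂O: 0 + 2(27.86) = 55.73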